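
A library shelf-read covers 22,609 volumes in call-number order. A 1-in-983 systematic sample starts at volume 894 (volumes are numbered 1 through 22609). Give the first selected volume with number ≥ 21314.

21537

k = 983
Steps past start: ⌈(21314 − 894)/983⌉ = ⌈20420/983⌉ = 21
Selected volume: 894 + 21×983 = 21537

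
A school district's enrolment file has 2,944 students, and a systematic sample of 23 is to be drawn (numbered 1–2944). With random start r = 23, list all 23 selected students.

23, 151, 279, 407, 535, 663, 791, 919, 1047, 1175, 1303, 1431, 1559, 1687, 1815, 1943, 2071, 2199, 2327, 2455, 2583, 2711, 2839

k = N/n = 2944/23 = 128
student 1: 23
student 2: 23 + 128 = 151
student 3: 151 + 128 = 279
student 4: 279 + 128 = 407
student 5: 407 + 128 = 535
student 6: 535 + 128 = 663
student 7: 663 + 128 = 791
student 8: 791 + 128 = 919
student 9: 919 + 128 = 1047
student 10: 1047 + 128 = 1175
student 11: 1175 + 128 = 1303
student 12: 1303 + 128 = 1431
student 13: 1431 + 128 = 1559
student 14: 1559 + 128 = 1687
student 15: 1687 + 128 = 1815
student 16: 1815 + 128 = 1943
student 17: 1943 + 128 = 2071
student 18: 2071 + 128 = 2199
student 19: 2199 + 128 = 2327
student 20: 2327 + 128 = 2455
student 21: 2455 + 128 = 2583
student 22: 2583 + 128 = 2711
student 23: 2711 + 128 = 2839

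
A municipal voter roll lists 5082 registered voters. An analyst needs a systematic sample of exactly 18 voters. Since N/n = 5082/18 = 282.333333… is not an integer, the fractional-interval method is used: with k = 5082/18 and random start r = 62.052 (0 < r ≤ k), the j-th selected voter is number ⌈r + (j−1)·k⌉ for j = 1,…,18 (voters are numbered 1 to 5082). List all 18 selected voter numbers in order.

j=1: r + 0k = 62.052 → ⌈·⌉ = 63
j=2: r + 1k = 344.385333… → ⌈·⌉ = 345
j=3: r + 2k = 626.718666… → ⌈·⌉ = 627
j=4: r + 3k = 909.052 → ⌈·⌉ = 910
j=5: r + 4k = 1191.385333… → ⌈·⌉ = 1192
j=6: r + 5k = 1473.718666… → ⌈·⌉ = 1474
j=7: r + 6k = 1756.052 → ⌈·⌉ = 1757
j=8: r + 7k = 2038.385333… → ⌈·⌉ = 2039
j=9: r + 8k = 2320.718666… → ⌈·⌉ = 2321
j=10: r + 9k = 2603.052 → ⌈·⌉ = 2604
j=11: r + 10k = 2885.385333… → ⌈·⌉ = 2886
j=12: r + 11k = 3167.718666… → ⌈·⌉ = 3168
j=13: r + 12k = 3450.052 → ⌈·⌉ = 3451
j=14: r + 13k = 3732.385333… → ⌈·⌉ = 3733
j=15: r + 14k = 4014.718666… → ⌈·⌉ = 4015
j=16: r + 15k = 4297.052 → ⌈·⌉ = 4298
j=17: r + 16k = 4579.385333… → ⌈·⌉ = 4580
j=18: r + 17k = 4861.718666… → ⌈·⌉ = 4862

63, 345, 627, 910, 1192, 1474, 1757, 2039, 2321, 2604, 2886, 3168, 3451, 3733, 4015, 4298, 4580, 4862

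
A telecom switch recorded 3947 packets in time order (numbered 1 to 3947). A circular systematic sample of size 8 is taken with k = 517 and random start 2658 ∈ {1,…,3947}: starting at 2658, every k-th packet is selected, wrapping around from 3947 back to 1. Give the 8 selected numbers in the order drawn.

2658, 3175, 3692, 262, 779, 1296, 1813, 2330

Selection 1: 2658
Selection 2: 2658 + 517 = 3175
Selection 3: 3175 + 517 = 3692
Selection 4: 3692 + 517 = 4209 → 4209 − 3947 = 262
Selection 5: 262 + 517 = 779
Selection 6: 779 + 517 = 1296
Selection 7: 1296 + 517 = 1813
Selection 8: 1813 + 517 = 2330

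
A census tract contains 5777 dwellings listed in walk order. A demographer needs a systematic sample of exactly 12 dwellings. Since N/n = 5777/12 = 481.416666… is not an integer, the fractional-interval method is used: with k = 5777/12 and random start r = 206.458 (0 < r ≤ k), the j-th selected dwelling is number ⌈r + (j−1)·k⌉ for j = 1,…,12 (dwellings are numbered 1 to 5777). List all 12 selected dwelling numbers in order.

207, 688, 1170, 1651, 2133, 2614, 3095, 3577, 4058, 4540, 5021, 5503

j=1: r + 0k = 206.458 → ⌈·⌉ = 207
j=2: r + 1k = 687.874666… → ⌈·⌉ = 688
j=3: r + 2k = 1169.291333… → ⌈·⌉ = 1170
j=4: r + 3k = 1650.708 → ⌈·⌉ = 1651
j=5: r + 4k = 2132.124666… → ⌈·⌉ = 2133
j=6: r + 5k = 2613.541333… → ⌈·⌉ = 2614
j=7: r + 6k = 3094.958 → ⌈·⌉ = 3095
j=8: r + 7k = 3576.374666… → ⌈·⌉ = 3577
j=9: r + 8k = 4057.791333… → ⌈·⌉ = 4058
j=10: r + 9k = 4539.208 → ⌈·⌉ = 4540
j=11: r + 10k = 5020.624666… → ⌈·⌉ = 5021
j=12: r + 11k = 5502.041333… → ⌈·⌉ = 5503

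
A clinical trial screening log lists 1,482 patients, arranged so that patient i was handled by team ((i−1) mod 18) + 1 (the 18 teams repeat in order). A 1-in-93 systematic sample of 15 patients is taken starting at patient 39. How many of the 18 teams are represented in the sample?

Consecutive selections differ by k = 93, so their team numbers differ by 93 mod 18 = 3.
gcd(93, 18) = 3, so the sample visits 18/3 = 6 distinct residues mod 18.
Start 39 is team 3; the teams hit are 3, 6, 9, 12, 15, 18.

6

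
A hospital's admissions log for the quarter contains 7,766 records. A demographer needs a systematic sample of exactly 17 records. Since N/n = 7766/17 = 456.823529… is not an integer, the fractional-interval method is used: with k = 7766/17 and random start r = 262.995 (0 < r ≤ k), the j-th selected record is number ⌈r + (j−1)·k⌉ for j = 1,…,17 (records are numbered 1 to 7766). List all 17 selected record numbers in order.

263, 720, 1177, 1634, 2091, 2548, 3004, 3461, 3918, 4375, 4832, 5289, 5745, 6202, 6659, 7116, 7573

j=1: r + 0k = 262.995 → ⌈·⌉ = 263
j=2: r + 1k = 719.818529… → ⌈·⌉ = 720
j=3: r + 2k = 1176.642058… → ⌈·⌉ = 1177
j=4: r + 3k = 1633.465588… → ⌈·⌉ = 1634
j=5: r + 4k = 2090.289117… → ⌈·⌉ = 2091
j=6: r + 5k = 2547.112647… → ⌈·⌉ = 2548
j=7: r + 6k = 3003.936176… → ⌈·⌉ = 3004
j=8: r + 7k = 3460.759705… → ⌈·⌉ = 3461
j=9: r + 8k = 3917.583235… → ⌈·⌉ = 3918
j=10: r + 9k = 4374.406764… → ⌈·⌉ = 4375
j=11: r + 10k = 4831.230294… → ⌈·⌉ = 4832
j=12: r + 11k = 5288.053823… → ⌈·⌉ = 5289
j=13: r + 12k = 5744.877352… → ⌈·⌉ = 5745
j=14: r + 13k = 6201.700882… → ⌈·⌉ = 6202
j=15: r + 14k = 6658.524411… → ⌈·⌉ = 6659
j=16: r + 15k = 7115.347941… → ⌈·⌉ = 7116
j=17: r + 16k = 7572.171470… → ⌈·⌉ = 7573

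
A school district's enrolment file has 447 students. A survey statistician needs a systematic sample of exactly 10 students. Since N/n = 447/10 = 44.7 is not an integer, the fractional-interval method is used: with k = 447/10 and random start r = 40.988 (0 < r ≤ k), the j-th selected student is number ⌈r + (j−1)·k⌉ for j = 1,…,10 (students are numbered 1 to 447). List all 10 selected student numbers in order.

41, 86, 131, 176, 220, 265, 310, 354, 399, 444

j=1: r + 0k = 40.988 → ⌈·⌉ = 41
j=2: r + 1k = 85.688 → ⌈·⌉ = 86
j=3: r + 2k = 130.388 → ⌈·⌉ = 131
j=4: r + 3k = 175.088 → ⌈·⌉ = 176
j=5: r + 4k = 219.788 → ⌈·⌉ = 220
j=6: r + 5k = 264.488 → ⌈·⌉ = 265
j=7: r + 6k = 309.188 → ⌈·⌉ = 310
j=8: r + 7k = 353.888 → ⌈·⌉ = 354
j=9: r + 8k = 398.588 → ⌈·⌉ = 399
j=10: r + 9k = 443.288 → ⌈·⌉ = 444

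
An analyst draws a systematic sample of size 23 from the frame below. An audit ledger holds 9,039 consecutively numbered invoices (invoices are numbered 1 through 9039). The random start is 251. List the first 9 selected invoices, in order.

251, 644, 1037, 1430, 1823, 2216, 2609, 3002, 3395

k = N/n = 9039/23 = 393
invoice 1: 251
invoice 2: 251 + 393 = 644
invoice 3: 644 + 393 = 1037
invoice 4: 1037 + 393 = 1430
invoice 5: 1430 + 393 = 1823
invoice 6: 1823 + 393 = 2216
invoice 7: 2216 + 393 = 2609
invoice 8: 2609 + 393 = 3002
invoice 9: 3002 + 393 = 3395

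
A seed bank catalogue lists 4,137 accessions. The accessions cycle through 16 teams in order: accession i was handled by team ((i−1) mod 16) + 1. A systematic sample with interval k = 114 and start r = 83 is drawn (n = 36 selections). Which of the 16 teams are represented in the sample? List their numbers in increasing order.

1, 3, 5, 7, 9, 11, 13, 15

Consecutive selections differ by k = 114, so their team numbers differ by 114 mod 16 = 2.
gcd(114, 16) = 2, so the sample visits 16/2 = 8 distinct residues mod 16.
Start 83 is team 3; the teams hit are 1, 3, 5, 7, 9, 11, 13, 15.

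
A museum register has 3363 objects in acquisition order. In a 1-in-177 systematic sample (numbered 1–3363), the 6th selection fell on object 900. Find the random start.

k = 177
r = 900 − (6−1)×177 = 900 − 885 = 15

15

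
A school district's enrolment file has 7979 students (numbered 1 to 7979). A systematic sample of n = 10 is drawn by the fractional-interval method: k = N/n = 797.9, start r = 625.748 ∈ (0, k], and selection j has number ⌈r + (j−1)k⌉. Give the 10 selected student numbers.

626, 1424, 2222, 3020, 3818, 4616, 5414, 6212, 7009, 7807

j=1: r + 0k = 625.748 → ⌈·⌉ = 626
j=2: r + 1k = 1423.648 → ⌈·⌉ = 1424
j=3: r + 2k = 2221.548 → ⌈·⌉ = 2222
j=4: r + 3k = 3019.448 → ⌈·⌉ = 3020
j=5: r + 4k = 3817.348 → ⌈·⌉ = 3818
j=6: r + 5k = 4615.248 → ⌈·⌉ = 4616
j=7: r + 6k = 5413.148 → ⌈·⌉ = 5414
j=8: r + 7k = 6211.048 → ⌈·⌉ = 6212
j=9: r + 8k = 7008.948 → ⌈·⌉ = 7009
j=10: r + 9k = 7806.848 → ⌈·⌉ = 7807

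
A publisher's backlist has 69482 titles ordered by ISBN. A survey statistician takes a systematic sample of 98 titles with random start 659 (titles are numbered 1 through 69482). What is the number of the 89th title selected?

k = 69482/98 = 709
89th selection = r + (89−1)·k = 659 + 88×709 = 659 + 62392 = 63051

63051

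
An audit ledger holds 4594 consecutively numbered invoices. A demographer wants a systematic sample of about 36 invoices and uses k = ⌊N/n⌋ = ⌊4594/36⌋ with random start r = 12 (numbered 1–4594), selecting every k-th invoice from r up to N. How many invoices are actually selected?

37

k = ⌊4594/36⌋ = 127
Achieved size = ⌊(4594 − 12)/127⌋ + 1 = ⌊4582/127⌋ + 1 = 36 + 1 = 37
(last selection: 12 + 36×127 = 4584 ≤ 4594; next would be 4711 > 4594)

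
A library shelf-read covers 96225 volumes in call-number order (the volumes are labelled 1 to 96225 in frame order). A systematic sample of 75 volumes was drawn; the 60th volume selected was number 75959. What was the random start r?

k = 96225/75 = 1283
r = 75959 − (60−1)×1283 = 75959 − 75697 = 262

262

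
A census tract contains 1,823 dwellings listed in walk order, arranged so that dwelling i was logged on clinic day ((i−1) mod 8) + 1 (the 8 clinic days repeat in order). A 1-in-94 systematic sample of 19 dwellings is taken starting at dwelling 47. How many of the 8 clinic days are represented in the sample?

4

Consecutive selections differ by k = 94, so their clinic day numbers differ by 94 mod 8 = 6.
gcd(94, 8) = 2, so the sample visits 8/2 = 4 distinct residues mod 8.
Start 47 is clinic day 7; the clinic days hit are 1, 3, 5, 7.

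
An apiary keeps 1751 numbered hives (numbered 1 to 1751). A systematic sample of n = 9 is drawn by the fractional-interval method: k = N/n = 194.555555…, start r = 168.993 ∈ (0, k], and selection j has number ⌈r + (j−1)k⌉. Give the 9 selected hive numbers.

169, 364, 559, 753, 948, 1142, 1337, 1531, 1726

j=1: r + 0k = 168.993 → ⌈·⌉ = 169
j=2: r + 1k = 363.548555… → ⌈·⌉ = 364
j=3: r + 2k = 558.104111… → ⌈·⌉ = 559
j=4: r + 3k = 752.659666… → ⌈·⌉ = 753
j=5: r + 4k = 947.215222… → ⌈·⌉ = 948
j=6: r + 5k = 1141.770777… → ⌈·⌉ = 1142
j=7: r + 6k = 1336.326333… → ⌈·⌉ = 1337
j=8: r + 7k = 1530.881888… → ⌈·⌉ = 1531
j=9: r + 8k = 1725.437444… → ⌈·⌉ = 1726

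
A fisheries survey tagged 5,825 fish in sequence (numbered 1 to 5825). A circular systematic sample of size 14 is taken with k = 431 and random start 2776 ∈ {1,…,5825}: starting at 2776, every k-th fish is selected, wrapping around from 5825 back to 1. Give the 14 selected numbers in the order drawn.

2776, 3207, 3638, 4069, 4500, 4931, 5362, 5793, 399, 830, 1261, 1692, 2123, 2554

Selection 1: 2776
Selection 2: 2776 + 431 = 3207
Selection 3: 3207 + 431 = 3638
Selection 4: 3638 + 431 = 4069
Selection 5: 4069 + 431 = 4500
Selection 6: 4500 + 431 = 4931
Selection 7: 4931 + 431 = 5362
Selection 8: 5362 + 431 = 5793
Selection 9: 5793 + 431 = 6224 → 6224 − 5825 = 399
Selection 10: 399 + 431 = 830
Selection 11: 830 + 431 = 1261
Selection 12: 1261 + 431 = 1692
Selection 13: 1692 + 431 = 2123
Selection 14: 2123 + 431 = 2554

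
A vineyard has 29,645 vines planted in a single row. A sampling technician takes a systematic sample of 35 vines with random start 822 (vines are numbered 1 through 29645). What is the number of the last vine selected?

k = 29645/35 = 847
35th selection = r + (35−1)·k = 822 + 34×847 = 822 + 28798 = 29620

29620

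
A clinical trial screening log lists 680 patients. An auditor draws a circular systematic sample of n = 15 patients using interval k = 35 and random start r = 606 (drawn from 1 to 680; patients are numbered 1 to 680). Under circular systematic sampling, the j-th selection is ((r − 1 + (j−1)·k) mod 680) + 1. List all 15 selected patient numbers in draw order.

606, 641, 676, 31, 66, 101, 136, 171, 206, 241, 276, 311, 346, 381, 416

Selection 1: 606
Selection 2: 606 + 35 = 641
Selection 3: 641 + 35 = 676
Selection 4: 676 + 35 = 711 → 711 − 680 = 31
Selection 5: 31 + 35 = 66
Selection 6: 66 + 35 = 101
Selection 7: 101 + 35 = 136
Selection 8: 136 + 35 = 171
Selection 9: 171 + 35 = 206
Selection 10: 206 + 35 = 241
Selection 11: 241 + 35 = 276
Selection 12: 276 + 35 = 311
Selection 13: 311 + 35 = 346
Selection 14: 346 + 35 = 381
Selection 15: 381 + 35 = 416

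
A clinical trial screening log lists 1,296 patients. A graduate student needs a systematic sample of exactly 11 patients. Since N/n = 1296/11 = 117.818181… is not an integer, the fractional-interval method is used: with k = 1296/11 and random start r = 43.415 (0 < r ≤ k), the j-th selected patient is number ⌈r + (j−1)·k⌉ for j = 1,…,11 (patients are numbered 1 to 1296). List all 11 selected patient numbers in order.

44, 162, 280, 397, 515, 633, 751, 869, 986, 1104, 1222

j=1: r + 0k = 43.415 → ⌈·⌉ = 44
j=2: r + 1k = 161.233181… → ⌈·⌉ = 162
j=3: r + 2k = 279.051363… → ⌈·⌉ = 280
j=4: r + 3k = 396.869545… → ⌈·⌉ = 397
j=5: r + 4k = 514.687727… → ⌈·⌉ = 515
j=6: r + 5k = 632.505909… → ⌈·⌉ = 633
j=7: r + 6k = 750.324090… → ⌈·⌉ = 751
j=8: r + 7k = 868.142272… → ⌈·⌉ = 869
j=9: r + 8k = 985.960454… → ⌈·⌉ = 986
j=10: r + 9k = 1103.778636… → ⌈·⌉ = 1104
j=11: r + 10k = 1221.596818… → ⌈·⌉ = 1222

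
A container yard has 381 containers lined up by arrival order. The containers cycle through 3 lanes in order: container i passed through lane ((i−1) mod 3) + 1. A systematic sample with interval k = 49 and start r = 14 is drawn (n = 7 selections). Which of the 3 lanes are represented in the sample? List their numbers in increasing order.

1, 2, 3

Consecutive selections differ by k = 49, so their lane numbers differ by 49 mod 3 = 1.
gcd(49, 3) = 1, so the sample visits 3/1 = 3 distinct residues mod 3.
Start 14 is lane 2; the lanes hit are 1, 2, 3.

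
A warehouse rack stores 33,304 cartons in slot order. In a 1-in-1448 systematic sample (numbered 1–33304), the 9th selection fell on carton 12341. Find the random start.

k = 1448
r = 12341 − (9−1)×1448 = 12341 − 11584 = 757

757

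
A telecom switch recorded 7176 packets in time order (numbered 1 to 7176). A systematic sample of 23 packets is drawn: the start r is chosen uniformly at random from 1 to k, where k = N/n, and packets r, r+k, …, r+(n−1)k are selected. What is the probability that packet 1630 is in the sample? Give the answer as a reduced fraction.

1/312

k = 7176/23 = 312.
Packet 1630 is selected iff r ≡ 1630 (mod 312); exactly one such r in {1,…,312}.
Inclusion probability = 1/312.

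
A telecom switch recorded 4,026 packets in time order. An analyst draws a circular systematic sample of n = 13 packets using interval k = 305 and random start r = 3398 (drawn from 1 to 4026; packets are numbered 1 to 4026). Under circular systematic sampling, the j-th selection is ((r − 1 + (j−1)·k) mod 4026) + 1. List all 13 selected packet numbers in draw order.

Selection 1: 3398
Selection 2: 3398 + 305 = 3703
Selection 3: 3703 + 305 = 4008
Selection 4: 4008 + 305 = 4313 → 4313 − 4026 = 287
Selection 5: 287 + 305 = 592
Selection 6: 592 + 305 = 897
Selection 7: 897 + 305 = 1202
Selection 8: 1202 + 305 = 1507
Selection 9: 1507 + 305 = 1812
Selection 10: 1812 + 305 = 2117
Selection 11: 2117 + 305 = 2422
Selection 12: 2422 + 305 = 2727
Selection 13: 2727 + 305 = 3032

3398, 3703, 4008, 287, 592, 897, 1202, 1507, 1812, 2117, 2422, 2727, 3032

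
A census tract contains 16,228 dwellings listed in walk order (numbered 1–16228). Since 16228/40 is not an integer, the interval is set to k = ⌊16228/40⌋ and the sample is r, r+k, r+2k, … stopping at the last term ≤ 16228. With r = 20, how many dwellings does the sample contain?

k = ⌊16228/40⌋ = 405
Achieved size = ⌊(16228 − 20)/405⌋ + 1 = ⌊16208/405⌋ + 1 = 40 + 1 = 41
(last selection: 20 + 40×405 = 16220 ≤ 16228; next would be 16625 > 16228)

41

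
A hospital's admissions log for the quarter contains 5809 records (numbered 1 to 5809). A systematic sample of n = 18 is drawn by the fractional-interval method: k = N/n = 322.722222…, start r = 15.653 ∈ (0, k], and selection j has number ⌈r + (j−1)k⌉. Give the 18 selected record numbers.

j=1: r + 0k = 15.653 → ⌈·⌉ = 16
j=2: r + 1k = 338.375222… → ⌈·⌉ = 339
j=3: r + 2k = 661.097444… → ⌈·⌉ = 662
j=4: r + 3k = 983.819666… → ⌈·⌉ = 984
j=5: r + 4k = 1306.541888… → ⌈·⌉ = 1307
j=6: r + 5k = 1629.264111… → ⌈·⌉ = 1630
j=7: r + 6k = 1951.986333… → ⌈·⌉ = 1952
j=8: r + 7k = 2274.708555… → ⌈·⌉ = 2275
j=9: r + 8k = 2597.430777… → ⌈·⌉ = 2598
j=10: r + 9k = 2920.153 → ⌈·⌉ = 2921
j=11: r + 10k = 3242.875222… → ⌈·⌉ = 3243
j=12: r + 11k = 3565.597444… → ⌈·⌉ = 3566
j=13: r + 12k = 3888.319666… → ⌈·⌉ = 3889
j=14: r + 13k = 4211.041888… → ⌈·⌉ = 4212
j=15: r + 14k = 4533.764111… → ⌈·⌉ = 4534
j=16: r + 15k = 4856.486333… → ⌈·⌉ = 4857
j=17: r + 16k = 5179.208555… → ⌈·⌉ = 5180
j=18: r + 17k = 5501.930777… → ⌈·⌉ = 5502

16, 339, 662, 984, 1307, 1630, 1952, 2275, 2598, 2921, 3243, 3566, 3889, 4212, 4534, 4857, 5180, 5502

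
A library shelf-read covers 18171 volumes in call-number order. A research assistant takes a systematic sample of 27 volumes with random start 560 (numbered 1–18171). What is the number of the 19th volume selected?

12674

k = 18171/27 = 673
19th selection = r + (19−1)·k = 560 + 18×673 = 560 + 12114 = 12674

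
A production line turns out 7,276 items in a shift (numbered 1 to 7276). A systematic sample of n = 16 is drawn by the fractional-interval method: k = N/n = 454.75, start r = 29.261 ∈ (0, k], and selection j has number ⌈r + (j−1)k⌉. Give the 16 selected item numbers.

30, 485, 939, 1394, 1849, 2304, 2758, 3213, 3668, 4123, 4577, 5032, 5487, 5942, 6396, 6851

j=1: r + 0k = 29.261 → ⌈·⌉ = 30
j=2: r + 1k = 484.011 → ⌈·⌉ = 485
j=3: r + 2k = 938.761 → ⌈·⌉ = 939
j=4: r + 3k = 1393.511 → ⌈·⌉ = 1394
j=5: r + 4k = 1848.261 → ⌈·⌉ = 1849
j=6: r + 5k = 2303.011 → ⌈·⌉ = 2304
j=7: r + 6k = 2757.761 → ⌈·⌉ = 2758
j=8: r + 7k = 3212.511 → ⌈·⌉ = 3213
j=9: r + 8k = 3667.261 → ⌈·⌉ = 3668
j=10: r + 9k = 4122.011 → ⌈·⌉ = 4123
j=11: r + 10k = 4576.761 → ⌈·⌉ = 4577
j=12: r + 11k = 5031.511 → ⌈·⌉ = 5032
j=13: r + 12k = 5486.261 → ⌈·⌉ = 5487
j=14: r + 13k = 5941.011 → ⌈·⌉ = 5942
j=15: r + 14k = 6395.761 → ⌈·⌉ = 6396
j=16: r + 15k = 6850.511 → ⌈·⌉ = 6851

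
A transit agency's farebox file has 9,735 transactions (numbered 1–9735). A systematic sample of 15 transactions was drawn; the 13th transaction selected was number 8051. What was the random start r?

263

k = 9735/15 = 649
r = 8051 − (13−1)×649 = 8051 − 7788 = 263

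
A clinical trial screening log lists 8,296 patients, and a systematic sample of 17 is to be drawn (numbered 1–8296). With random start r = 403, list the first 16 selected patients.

k = N/n = 8296/17 = 488
patient 1: 403
patient 2: 403 + 488 = 891
patient 3: 891 + 488 = 1379
patient 4: 1379 + 488 = 1867
patient 5: 1867 + 488 = 2355
patient 6: 2355 + 488 = 2843
patient 7: 2843 + 488 = 3331
patient 8: 3331 + 488 = 3819
patient 9: 3819 + 488 = 4307
patient 10: 4307 + 488 = 4795
patient 11: 4795 + 488 = 5283
patient 12: 5283 + 488 = 5771
patient 13: 5771 + 488 = 6259
patient 14: 6259 + 488 = 6747
patient 15: 6747 + 488 = 7235
patient 16: 7235 + 488 = 7723

403, 891, 1379, 1867, 2355, 2843, 3331, 3819, 4307, 4795, 5283, 5771, 6259, 6747, 7235, 7723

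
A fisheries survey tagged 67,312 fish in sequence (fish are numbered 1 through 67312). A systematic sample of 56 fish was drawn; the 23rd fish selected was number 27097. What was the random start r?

k = 67312/56 = 1202
r = 27097 − (23−1)×1202 = 27097 − 26444 = 653

653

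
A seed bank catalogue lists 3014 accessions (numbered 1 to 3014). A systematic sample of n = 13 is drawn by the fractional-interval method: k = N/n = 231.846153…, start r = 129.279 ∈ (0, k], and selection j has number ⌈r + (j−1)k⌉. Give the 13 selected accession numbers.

j=1: r + 0k = 129.279 → ⌈·⌉ = 130
j=2: r + 1k = 361.125153… → ⌈·⌉ = 362
j=3: r + 2k = 592.971307… → ⌈·⌉ = 593
j=4: r + 3k = 824.817461… → ⌈·⌉ = 825
j=5: r + 4k = 1056.663615… → ⌈·⌉ = 1057
j=6: r + 5k = 1288.509769… → ⌈·⌉ = 1289
j=7: r + 6k = 1520.355923… → ⌈·⌉ = 1521
j=8: r + 7k = 1752.202076… → ⌈·⌉ = 1753
j=9: r + 8k = 1984.048230… → ⌈·⌉ = 1985
j=10: r + 9k = 2215.894384… → ⌈·⌉ = 2216
j=11: r + 10k = 2447.740538… → ⌈·⌉ = 2448
j=12: r + 11k = 2679.586692… → ⌈·⌉ = 2680
j=13: r + 12k = 2911.432846… → ⌈·⌉ = 2912

130, 362, 593, 825, 1057, 1289, 1521, 1753, 1985, 2216, 2448, 2680, 2912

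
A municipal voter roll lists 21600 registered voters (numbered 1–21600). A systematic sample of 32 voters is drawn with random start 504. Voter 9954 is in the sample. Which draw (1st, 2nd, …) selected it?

k = 21600/32 = 675
position = (9954 − 504)/675 + 1 = 9450/675 + 1 = 14 + 1 = 15

15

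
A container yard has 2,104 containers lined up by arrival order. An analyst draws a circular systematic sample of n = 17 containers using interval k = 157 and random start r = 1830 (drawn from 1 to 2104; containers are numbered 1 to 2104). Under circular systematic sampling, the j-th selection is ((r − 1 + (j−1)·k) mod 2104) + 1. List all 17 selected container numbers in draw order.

1830, 1987, 40, 197, 354, 511, 668, 825, 982, 1139, 1296, 1453, 1610, 1767, 1924, 2081, 134

Selection 1: 1830
Selection 2: 1830 + 157 = 1987
Selection 3: 1987 + 157 = 2144 → 2144 − 2104 = 40
Selection 4: 40 + 157 = 197
Selection 5: 197 + 157 = 354
Selection 6: 354 + 157 = 511
Selection 7: 511 + 157 = 668
Selection 8: 668 + 157 = 825
Selection 9: 825 + 157 = 982
Selection 10: 982 + 157 = 1139
Selection 11: 1139 + 157 = 1296
Selection 12: 1296 + 157 = 1453
Selection 13: 1453 + 157 = 1610
Selection 14: 1610 + 157 = 1767
Selection 15: 1767 + 157 = 1924
Selection 16: 1924 + 157 = 2081
Selection 17: 2081 + 157 = 2238 → 2238 − 2104 = 134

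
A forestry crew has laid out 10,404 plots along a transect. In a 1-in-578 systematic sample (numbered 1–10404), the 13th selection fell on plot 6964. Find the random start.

28

k = 578
r = 6964 − (13−1)×578 = 6964 − 6936 = 28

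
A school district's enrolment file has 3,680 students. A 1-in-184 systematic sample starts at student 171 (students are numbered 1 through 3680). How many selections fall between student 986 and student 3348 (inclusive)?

k = 184
First selection ≥ 986: 171 + ⌈(986−171)/184⌉·184 = 171 + 5×184 = 1091
Last selection ≤ 3348: 171 + ⌊(3348−171)/184⌋·184 = 171 + 17×184 = 3299
Count = 17 − 5 + 1 = 13

13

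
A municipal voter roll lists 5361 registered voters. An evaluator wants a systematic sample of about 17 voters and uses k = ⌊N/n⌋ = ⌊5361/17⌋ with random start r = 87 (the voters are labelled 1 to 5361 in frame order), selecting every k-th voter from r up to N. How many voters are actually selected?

17

k = ⌊5361/17⌋ = 315
Achieved size = ⌊(5361 − 87)/315⌋ + 1 = ⌊5274/315⌋ + 1 = 16 + 1 = 17
(last selection: 87 + 16×315 = 5127 ≤ 5361; next would be 5442 > 5361)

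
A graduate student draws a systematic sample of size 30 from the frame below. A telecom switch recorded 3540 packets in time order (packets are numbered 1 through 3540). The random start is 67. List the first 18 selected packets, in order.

k = N/n = 3540/30 = 118
packet 1: 67
packet 2: 67 + 118 = 185
packet 3: 185 + 118 = 303
packet 4: 303 + 118 = 421
packet 5: 421 + 118 = 539
packet 6: 539 + 118 = 657
packet 7: 657 + 118 = 775
packet 8: 775 + 118 = 893
packet 9: 893 + 118 = 1011
packet 10: 1011 + 118 = 1129
packet 11: 1129 + 118 = 1247
packet 12: 1247 + 118 = 1365
packet 13: 1365 + 118 = 1483
packet 14: 1483 + 118 = 1601
packet 15: 1601 + 118 = 1719
packet 16: 1719 + 118 = 1837
packet 17: 1837 + 118 = 1955
packet 18: 1955 + 118 = 2073

67, 185, 303, 421, 539, 657, 775, 893, 1011, 1129, 1247, 1365, 1483, 1601, 1719, 1837, 1955, 2073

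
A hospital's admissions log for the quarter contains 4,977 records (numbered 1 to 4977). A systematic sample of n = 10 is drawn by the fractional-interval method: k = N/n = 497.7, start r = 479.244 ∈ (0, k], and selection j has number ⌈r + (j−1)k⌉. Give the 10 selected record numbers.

480, 977, 1475, 1973, 2471, 2968, 3466, 3964, 4461, 4959

j=1: r + 0k = 479.244 → ⌈·⌉ = 480
j=2: r + 1k = 976.944 → ⌈·⌉ = 977
j=3: r + 2k = 1474.644 → ⌈·⌉ = 1475
j=4: r + 3k = 1972.344 → ⌈·⌉ = 1973
j=5: r + 4k = 2470.044 → ⌈·⌉ = 2471
j=6: r + 5k = 2967.744 → ⌈·⌉ = 2968
j=7: r + 6k = 3465.444 → ⌈·⌉ = 3466
j=8: r + 7k = 3963.144 → ⌈·⌉ = 3964
j=9: r + 8k = 4460.844 → ⌈·⌉ = 4461
j=10: r + 9k = 4958.544 → ⌈·⌉ = 4959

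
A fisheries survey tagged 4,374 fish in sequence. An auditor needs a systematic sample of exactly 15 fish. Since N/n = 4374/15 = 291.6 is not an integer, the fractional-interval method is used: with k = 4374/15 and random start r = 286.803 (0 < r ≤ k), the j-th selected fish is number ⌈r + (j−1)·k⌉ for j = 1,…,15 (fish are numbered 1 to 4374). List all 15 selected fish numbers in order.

287, 579, 871, 1162, 1454, 1745, 2037, 2329, 2620, 2912, 3203, 3495, 3787, 4078, 4370

j=1: r + 0k = 286.803 → ⌈·⌉ = 287
j=2: r + 1k = 578.403 → ⌈·⌉ = 579
j=3: r + 2k = 870.003 → ⌈·⌉ = 871
j=4: r + 3k = 1161.603 → ⌈·⌉ = 1162
j=5: r + 4k = 1453.203 → ⌈·⌉ = 1454
j=6: r + 5k = 1744.803 → ⌈·⌉ = 1745
j=7: r + 6k = 2036.403 → ⌈·⌉ = 2037
j=8: r + 7k = 2328.003 → ⌈·⌉ = 2329
j=9: r + 8k = 2619.603 → ⌈·⌉ = 2620
j=10: r + 9k = 2911.203 → ⌈·⌉ = 2912
j=11: r + 10k = 3202.803 → ⌈·⌉ = 3203
j=12: r + 11k = 3494.403 → ⌈·⌉ = 3495
j=13: r + 12k = 3786.003 → ⌈·⌉ = 3787
j=14: r + 13k = 4077.603 → ⌈·⌉ = 4078
j=15: r + 14k = 4369.203 → ⌈·⌉ = 4370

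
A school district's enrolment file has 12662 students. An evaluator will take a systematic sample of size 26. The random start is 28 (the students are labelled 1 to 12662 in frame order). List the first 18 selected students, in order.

k = N/n = 12662/26 = 487
student 1: 28
student 2: 28 + 487 = 515
student 3: 515 + 487 = 1002
student 4: 1002 + 487 = 1489
student 5: 1489 + 487 = 1976
student 6: 1976 + 487 = 2463
student 7: 2463 + 487 = 2950
student 8: 2950 + 487 = 3437
student 9: 3437 + 487 = 3924
student 10: 3924 + 487 = 4411
student 11: 4411 + 487 = 4898
student 12: 4898 + 487 = 5385
student 13: 5385 + 487 = 5872
student 14: 5872 + 487 = 6359
student 15: 6359 + 487 = 6846
student 16: 6846 + 487 = 7333
student 17: 7333 + 487 = 7820
student 18: 7820 + 487 = 8307

28, 515, 1002, 1489, 1976, 2463, 2950, 3437, 3924, 4411, 4898, 5385, 5872, 6359, 6846, 7333, 7820, 8307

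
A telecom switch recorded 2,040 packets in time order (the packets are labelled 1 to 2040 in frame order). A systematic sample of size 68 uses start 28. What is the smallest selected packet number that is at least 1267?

1288

k = 2040/68 = 30
Steps past start: ⌈(1267 − 28)/30⌉ = ⌈1239/30⌉ = 42
Selected packet: 28 + 42×30 = 1288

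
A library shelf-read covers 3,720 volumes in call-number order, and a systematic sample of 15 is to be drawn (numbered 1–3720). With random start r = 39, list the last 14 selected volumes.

k = N/n = 3720/15 = 248
2nd selection = 39 + 1×248 = 287
3rd: 287 + 248 = 535
4th: 535 + 248 = 783
5th: 783 + 248 = 1031
6th: 1031 + 248 = 1279
7th: 1279 + 248 = 1527
8th: 1527 + 248 = 1775
9th: 1775 + 248 = 2023
10th: 2023 + 248 = 2271
11th: 2271 + 248 = 2519
12th: 2519 + 248 = 2767
13th: 2767 + 248 = 3015
14th: 3015 + 248 = 3263
15th: 3263 + 248 = 3511

287, 535, 783, 1031, 1279, 1527, 1775, 2023, 2271, 2519, 2767, 3015, 3263, 3511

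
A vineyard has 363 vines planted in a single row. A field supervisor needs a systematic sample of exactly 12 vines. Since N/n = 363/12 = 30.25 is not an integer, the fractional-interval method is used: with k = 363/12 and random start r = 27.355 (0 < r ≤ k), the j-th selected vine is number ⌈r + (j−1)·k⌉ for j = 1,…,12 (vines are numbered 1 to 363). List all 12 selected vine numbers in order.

j=1: r + 0k = 27.355 → ⌈·⌉ = 28
j=2: r + 1k = 57.605 → ⌈·⌉ = 58
j=3: r + 2k = 87.855 → ⌈·⌉ = 88
j=4: r + 3k = 118.105 → ⌈·⌉ = 119
j=5: r + 4k = 148.355 → ⌈·⌉ = 149
j=6: r + 5k = 178.605 → ⌈·⌉ = 179
j=7: r + 6k = 208.855 → ⌈·⌉ = 209
j=8: r + 7k = 239.105 → ⌈·⌉ = 240
j=9: r + 8k = 269.355 → ⌈·⌉ = 270
j=10: r + 9k = 299.605 → ⌈·⌉ = 300
j=11: r + 10k = 329.855 → ⌈·⌉ = 330
j=12: r + 11k = 360.105 → ⌈·⌉ = 361

28, 58, 88, 119, 149, 179, 209, 240, 270, 300, 330, 361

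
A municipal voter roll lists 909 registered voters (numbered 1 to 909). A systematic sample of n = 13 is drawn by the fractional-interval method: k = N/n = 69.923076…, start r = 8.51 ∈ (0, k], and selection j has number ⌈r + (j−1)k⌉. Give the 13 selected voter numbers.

j=1: r + 0k = 8.51 → ⌈·⌉ = 9
j=2: r + 1k = 78.433076… → ⌈·⌉ = 79
j=3: r + 2k = 148.356153… → ⌈·⌉ = 149
j=4: r + 3k = 218.279230… → ⌈·⌉ = 219
j=5: r + 4k = 288.202307… → ⌈·⌉ = 289
j=6: r + 5k = 358.125384… → ⌈·⌉ = 359
j=7: r + 6k = 428.048461… → ⌈·⌉ = 429
j=8: r + 7k = 497.971538… → ⌈·⌉ = 498
j=9: r + 8k = 567.894615… → ⌈·⌉ = 568
j=10: r + 9k = 637.817692… → ⌈·⌉ = 638
j=11: r + 10k = 707.740769… → ⌈·⌉ = 708
j=12: r + 11k = 777.663846… → ⌈·⌉ = 778
j=13: r + 12k = 847.586923… → ⌈·⌉ = 848

9, 79, 149, 219, 289, 359, 429, 498, 568, 638, 708, 778, 848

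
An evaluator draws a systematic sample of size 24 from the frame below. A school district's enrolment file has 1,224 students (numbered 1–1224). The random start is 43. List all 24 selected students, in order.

43, 94, 145, 196, 247, 298, 349, 400, 451, 502, 553, 604, 655, 706, 757, 808, 859, 910, 961, 1012, 1063, 1114, 1165, 1216

k = N/n = 1224/24 = 51
student 1: 43
student 2: 43 + 51 = 94
student 3: 94 + 51 = 145
student 4: 145 + 51 = 196
student 5: 196 + 51 = 247
student 6: 247 + 51 = 298
student 7: 298 + 51 = 349
student 8: 349 + 51 = 400
student 9: 400 + 51 = 451
student 10: 451 + 51 = 502
student 11: 502 + 51 = 553
student 12: 553 + 51 = 604
student 13: 604 + 51 = 655
student 14: 655 + 51 = 706
student 15: 706 + 51 = 757
student 16: 757 + 51 = 808
student 17: 808 + 51 = 859
student 18: 859 + 51 = 910
student 19: 910 + 51 = 961
student 20: 961 + 51 = 1012
student 21: 1012 + 51 = 1063
student 22: 1063 + 51 = 1114
student 23: 1114 + 51 = 1165
student 24: 1165 + 51 = 1216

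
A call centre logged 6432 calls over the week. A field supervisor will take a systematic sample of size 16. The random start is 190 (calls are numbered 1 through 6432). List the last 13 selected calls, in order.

1396, 1798, 2200, 2602, 3004, 3406, 3808, 4210, 4612, 5014, 5416, 5818, 6220

k = N/n = 6432/16 = 402
4th selection = 190 + 3×402 = 1396
5th: 1396 + 402 = 1798
6th: 1798 + 402 = 2200
7th: 2200 + 402 = 2602
8th: 2602 + 402 = 3004
9th: 3004 + 402 = 3406
10th: 3406 + 402 = 3808
11th: 3808 + 402 = 4210
12th: 4210 + 402 = 4612
13th: 4612 + 402 = 5014
14th: 5014 + 402 = 5416
15th: 5416 + 402 = 5818
16th: 5818 + 402 = 6220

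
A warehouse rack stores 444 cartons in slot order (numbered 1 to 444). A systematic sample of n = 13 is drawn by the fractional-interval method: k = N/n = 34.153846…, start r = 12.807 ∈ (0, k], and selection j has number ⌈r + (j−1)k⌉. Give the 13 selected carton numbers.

13, 47, 82, 116, 150, 184, 218, 252, 287, 321, 355, 389, 423

j=1: r + 0k = 12.807 → ⌈·⌉ = 13
j=2: r + 1k = 46.960846… → ⌈·⌉ = 47
j=3: r + 2k = 81.114692… → ⌈·⌉ = 82
j=4: r + 3k = 115.268538… → ⌈·⌉ = 116
j=5: r + 4k = 149.422384… → ⌈·⌉ = 150
j=6: r + 5k = 183.576230… → ⌈·⌉ = 184
j=7: r + 6k = 217.730076… → ⌈·⌉ = 218
j=8: r + 7k = 251.883923… → ⌈·⌉ = 252
j=9: r + 8k = 286.037769… → ⌈·⌉ = 287
j=10: r + 9k = 320.191615… → ⌈·⌉ = 321
j=11: r + 10k = 354.345461… → ⌈·⌉ = 355
j=12: r + 11k = 388.499307… → ⌈·⌉ = 389
j=13: r + 12k = 422.653153… → ⌈·⌉ = 423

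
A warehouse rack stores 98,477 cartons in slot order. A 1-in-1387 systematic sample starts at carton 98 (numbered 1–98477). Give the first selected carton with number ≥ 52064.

k = 1387
Steps past start: ⌈(52064 − 98)/1387⌉ = ⌈51966/1387⌉ = 38
Selected carton: 98 + 38×1387 = 52804

52804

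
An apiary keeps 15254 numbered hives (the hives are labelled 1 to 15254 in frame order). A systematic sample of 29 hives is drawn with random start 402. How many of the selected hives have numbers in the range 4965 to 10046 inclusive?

k = 15254/29 = 526
First selection ≥ 4965: 402 + ⌈(4965−402)/526⌉·526 = 402 + 9×526 = 5136
Last selection ≤ 10046: 402 + ⌊(10046−402)/526⌋·526 = 402 + 18×526 = 9870
Count = 18 − 9 + 1 = 10

10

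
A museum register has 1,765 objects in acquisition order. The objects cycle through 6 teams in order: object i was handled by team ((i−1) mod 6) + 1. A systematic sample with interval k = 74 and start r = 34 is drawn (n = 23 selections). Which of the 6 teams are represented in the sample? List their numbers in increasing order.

2, 4, 6

Consecutive selections differ by k = 74, so their team numbers differ by 74 mod 6 = 2.
gcd(74, 6) = 2, so the sample visits 6/2 = 3 distinct residues mod 6.
Start 34 is team 4; the teams hit are 2, 4, 6.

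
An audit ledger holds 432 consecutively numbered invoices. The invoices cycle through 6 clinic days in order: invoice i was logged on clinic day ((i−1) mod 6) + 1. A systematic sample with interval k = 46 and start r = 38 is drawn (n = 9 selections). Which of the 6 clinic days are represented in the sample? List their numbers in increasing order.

2, 4, 6

Consecutive selections differ by k = 46, so their clinic day numbers differ by 46 mod 6 = 4.
gcd(46, 6) = 2, so the sample visits 6/2 = 3 distinct residues mod 6.
Start 38 is clinic day 2; the clinic days hit are 2, 4, 6.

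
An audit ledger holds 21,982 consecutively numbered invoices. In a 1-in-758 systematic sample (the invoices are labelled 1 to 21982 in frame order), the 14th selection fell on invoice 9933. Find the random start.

79

k = 758
r = 9933 − (14−1)×758 = 9933 − 9854 = 79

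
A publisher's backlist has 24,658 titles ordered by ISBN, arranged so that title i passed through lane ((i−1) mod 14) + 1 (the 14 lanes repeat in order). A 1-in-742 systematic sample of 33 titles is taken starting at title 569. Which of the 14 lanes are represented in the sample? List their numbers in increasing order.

Consecutive selections differ by k = 742, so their lane numbers differ by 742 mod 14 = 0.
gcd(742, 14) = 14, so the sample visits 14/14 = 1 distinct residues mod 14.
Start 569 is lane 9; the lanes hit are 9.

9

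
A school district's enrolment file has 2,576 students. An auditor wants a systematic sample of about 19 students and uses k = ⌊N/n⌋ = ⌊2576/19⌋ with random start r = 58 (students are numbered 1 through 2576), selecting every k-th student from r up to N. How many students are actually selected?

19

k = ⌊2576/19⌋ = 135
Achieved size = ⌊(2576 − 58)/135⌋ + 1 = ⌊2518/135⌋ + 1 = 18 + 1 = 19
(last selection: 58 + 18×135 = 2488 ≤ 2576; next would be 2623 > 2576)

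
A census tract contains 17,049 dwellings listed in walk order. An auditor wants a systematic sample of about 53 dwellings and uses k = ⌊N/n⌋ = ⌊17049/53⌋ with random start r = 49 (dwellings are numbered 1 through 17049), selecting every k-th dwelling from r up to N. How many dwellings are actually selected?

k = ⌊17049/53⌋ = 321
Achieved size = ⌊(17049 − 49)/321⌋ + 1 = ⌊17000/321⌋ + 1 = 52 + 1 = 53
(last selection: 49 + 52×321 = 16741 ≤ 17049; next would be 17062 > 17049)

53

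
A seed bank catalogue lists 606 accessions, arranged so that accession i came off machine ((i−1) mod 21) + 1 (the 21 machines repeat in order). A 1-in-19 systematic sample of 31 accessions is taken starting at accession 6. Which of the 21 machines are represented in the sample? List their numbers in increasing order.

1, 2, 3, 4, 5, 6, 7, 8, 9, 10, 11, 12, 13, 14, 15, 16, 17, 18, 19, 20, 21

Consecutive selections differ by k = 19, so their machine numbers differ by 19 mod 21 = 19.
gcd(19, 21) = 1, so the sample visits 21/1 = 21 distinct residues mod 21.
Start 6 is machine 6; the machines hit are 1, 2, 3, 4, 5, 6, 7, 8, 9, 10, 11, 12, 13, 14, 15, 16, 17, 18, 19, 20, 21.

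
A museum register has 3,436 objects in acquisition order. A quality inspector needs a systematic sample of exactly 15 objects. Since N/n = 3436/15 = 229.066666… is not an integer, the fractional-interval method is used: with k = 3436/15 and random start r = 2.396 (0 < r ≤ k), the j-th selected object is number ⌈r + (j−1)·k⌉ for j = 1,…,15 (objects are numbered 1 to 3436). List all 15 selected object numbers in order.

j=1: r + 0k = 2.396 → ⌈·⌉ = 3
j=2: r + 1k = 231.462666… → ⌈·⌉ = 232
j=3: r + 2k = 460.529333… → ⌈·⌉ = 461
j=4: r + 3k = 689.596 → ⌈·⌉ = 690
j=5: r + 4k = 918.662666… → ⌈·⌉ = 919
j=6: r + 5k = 1147.729333… → ⌈·⌉ = 1148
j=7: r + 6k = 1376.796 → ⌈·⌉ = 1377
j=8: r + 7k = 1605.862666… → ⌈·⌉ = 1606
j=9: r + 8k = 1834.929333… → ⌈·⌉ = 1835
j=10: r + 9k = 2063.996 → ⌈·⌉ = 2064
j=11: r + 10k = 2293.062666… → ⌈·⌉ = 2294
j=12: r + 11k = 2522.129333… → ⌈·⌉ = 2523
j=13: r + 12k = 2751.196 → ⌈·⌉ = 2752
j=14: r + 13k = 2980.262666… → ⌈·⌉ = 2981
j=15: r + 14k = 3209.329333… → ⌈·⌉ = 3210

3, 232, 461, 690, 919, 1148, 1377, 1606, 1835, 2064, 2294, 2523, 2752, 2981, 3210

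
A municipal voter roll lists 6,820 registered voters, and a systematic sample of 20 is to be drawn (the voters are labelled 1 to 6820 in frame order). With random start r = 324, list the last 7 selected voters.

k = N/n = 6820/20 = 341
14th selection = 324 + 13×341 = 4757
15th: 4757 + 341 = 5098
16th: 5098 + 341 = 5439
17th: 5439 + 341 = 5780
18th: 5780 + 341 = 6121
19th: 6121 + 341 = 6462
20th: 6462 + 341 = 6803

4757, 5098, 5439, 5780, 6121, 6462, 6803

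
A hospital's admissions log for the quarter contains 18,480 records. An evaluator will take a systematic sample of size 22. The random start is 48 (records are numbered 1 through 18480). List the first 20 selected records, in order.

k = N/n = 18480/22 = 840
record 1: 48
record 2: 48 + 840 = 888
record 3: 888 + 840 = 1728
record 4: 1728 + 840 = 2568
record 5: 2568 + 840 = 3408
record 6: 3408 + 840 = 4248
record 7: 4248 + 840 = 5088
record 8: 5088 + 840 = 5928
record 9: 5928 + 840 = 6768
record 10: 6768 + 840 = 7608
record 11: 7608 + 840 = 8448
record 12: 8448 + 840 = 9288
record 13: 9288 + 840 = 10128
record 14: 10128 + 840 = 10968
record 15: 10968 + 840 = 11808
record 16: 11808 + 840 = 12648
record 17: 12648 + 840 = 13488
record 18: 13488 + 840 = 14328
record 19: 14328 + 840 = 15168
record 20: 15168 + 840 = 16008

48, 888, 1728, 2568, 3408, 4248, 5088, 5928, 6768, 7608, 8448, 9288, 10128, 10968, 11808, 12648, 13488, 14328, 15168, 16008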